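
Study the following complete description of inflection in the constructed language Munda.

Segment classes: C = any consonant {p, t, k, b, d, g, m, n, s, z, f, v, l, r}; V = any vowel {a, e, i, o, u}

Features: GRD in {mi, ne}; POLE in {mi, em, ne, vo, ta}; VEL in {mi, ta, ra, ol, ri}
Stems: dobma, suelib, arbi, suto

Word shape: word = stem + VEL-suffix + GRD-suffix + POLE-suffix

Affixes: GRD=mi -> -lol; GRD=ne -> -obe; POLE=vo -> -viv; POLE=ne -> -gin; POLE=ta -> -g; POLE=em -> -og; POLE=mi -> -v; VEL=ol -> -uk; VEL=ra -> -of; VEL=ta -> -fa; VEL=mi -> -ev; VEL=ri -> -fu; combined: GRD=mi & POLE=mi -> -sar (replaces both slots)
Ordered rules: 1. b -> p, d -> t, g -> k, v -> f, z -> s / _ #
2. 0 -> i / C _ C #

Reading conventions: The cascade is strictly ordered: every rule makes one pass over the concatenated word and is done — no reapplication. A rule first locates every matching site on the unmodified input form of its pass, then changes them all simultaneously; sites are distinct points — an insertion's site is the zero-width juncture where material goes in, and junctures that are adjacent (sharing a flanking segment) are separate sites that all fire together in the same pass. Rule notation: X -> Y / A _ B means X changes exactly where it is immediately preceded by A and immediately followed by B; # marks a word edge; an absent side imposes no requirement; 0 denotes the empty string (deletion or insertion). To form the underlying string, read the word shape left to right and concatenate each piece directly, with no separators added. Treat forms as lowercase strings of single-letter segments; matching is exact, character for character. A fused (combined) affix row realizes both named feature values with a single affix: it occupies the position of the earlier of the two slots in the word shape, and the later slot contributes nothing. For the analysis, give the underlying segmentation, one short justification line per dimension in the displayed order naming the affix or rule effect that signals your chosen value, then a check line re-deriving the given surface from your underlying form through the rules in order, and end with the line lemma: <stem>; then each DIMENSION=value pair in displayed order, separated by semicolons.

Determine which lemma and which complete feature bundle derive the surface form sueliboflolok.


underlying: suelib-of-lol-og
GRD=mi - signalled by the affix -lol
POLE=em - signalled by the affix -og
VEL=ra - signalled by the affix -of
check: sueliboflolog -> sueliboflolok -> sueliboflolok
lemma: suelib; GRD=mi; POLE=em; VEL=ra


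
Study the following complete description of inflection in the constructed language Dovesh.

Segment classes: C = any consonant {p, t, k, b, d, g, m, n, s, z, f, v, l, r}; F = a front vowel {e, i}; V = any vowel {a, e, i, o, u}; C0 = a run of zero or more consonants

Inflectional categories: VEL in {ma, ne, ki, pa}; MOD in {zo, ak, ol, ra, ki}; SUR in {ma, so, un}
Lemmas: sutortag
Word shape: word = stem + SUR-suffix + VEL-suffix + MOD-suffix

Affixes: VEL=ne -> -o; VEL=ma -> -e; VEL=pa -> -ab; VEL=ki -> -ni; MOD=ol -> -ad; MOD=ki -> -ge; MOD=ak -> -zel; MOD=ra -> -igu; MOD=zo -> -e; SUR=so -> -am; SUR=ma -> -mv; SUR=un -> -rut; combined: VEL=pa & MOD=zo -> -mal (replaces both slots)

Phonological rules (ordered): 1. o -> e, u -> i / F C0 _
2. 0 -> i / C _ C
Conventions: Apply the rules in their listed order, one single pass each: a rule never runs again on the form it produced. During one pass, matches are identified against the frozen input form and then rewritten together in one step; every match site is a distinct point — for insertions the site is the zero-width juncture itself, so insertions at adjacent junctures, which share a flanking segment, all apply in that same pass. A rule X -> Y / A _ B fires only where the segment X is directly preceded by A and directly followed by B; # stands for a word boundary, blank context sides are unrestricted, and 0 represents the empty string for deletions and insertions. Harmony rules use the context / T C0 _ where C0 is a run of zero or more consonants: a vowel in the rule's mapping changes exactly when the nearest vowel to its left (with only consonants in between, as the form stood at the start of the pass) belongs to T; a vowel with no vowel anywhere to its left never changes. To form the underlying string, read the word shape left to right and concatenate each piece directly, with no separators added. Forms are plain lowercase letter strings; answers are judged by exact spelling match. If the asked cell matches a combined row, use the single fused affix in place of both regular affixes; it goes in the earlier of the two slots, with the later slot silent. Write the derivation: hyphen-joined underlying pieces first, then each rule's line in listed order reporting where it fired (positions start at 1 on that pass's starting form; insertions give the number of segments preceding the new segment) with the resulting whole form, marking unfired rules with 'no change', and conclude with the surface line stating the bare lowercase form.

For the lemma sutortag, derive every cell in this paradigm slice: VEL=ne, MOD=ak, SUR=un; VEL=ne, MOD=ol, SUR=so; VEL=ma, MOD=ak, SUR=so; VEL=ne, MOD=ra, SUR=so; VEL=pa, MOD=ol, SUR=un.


cell VEL=ne, MOD=ak, SUR=un:
underlying: sutortag-rut-o-zel
1. o -> e, u -> i / F C0 _: no change
2. 0 -> i / C _ C: inserts after position(s) 5, 8: sutoritagirutozel
surface: sutoritagirutozel

cell VEL=ne, MOD=ol, SUR=so:
underlying: sutortag-am-o-ad
1. o -> e, u -> i / F C0 _: no change
2. 0 -> i / C _ C: inserts after position(s) 5: sutoritagamoad
surface: sutoritagamoad

cell VEL=ma, MOD=ak, SUR=so:
underlying: sutortag-am-e-zel
1. o -> e, u -> i / F C0 _: no change
2. 0 -> i / C _ C: inserts after position(s) 5: sutoritagamezel
surface: sutoritagamezel

cell VEL=ne, MOD=ra, SUR=so:
underlying: sutortag-am-o-igu
1. o -> e, u -> i / F C0 _: fires at position(s) 14: sutortagamoigi
2. 0 -> i / C _ C: inserts after position(s) 5: sutoritagamoigi
surface: sutoritagamoigi

cell VEL=pa, MOD=ol, SUR=un:
underlying: sutortag-rut-ab-ad
1. o -> e, u -> i / F C0 _: no change
2. 0 -> i / C _ C: inserts after position(s) 5, 8: sutoritagirutabad
surface: sutoritagirutabad


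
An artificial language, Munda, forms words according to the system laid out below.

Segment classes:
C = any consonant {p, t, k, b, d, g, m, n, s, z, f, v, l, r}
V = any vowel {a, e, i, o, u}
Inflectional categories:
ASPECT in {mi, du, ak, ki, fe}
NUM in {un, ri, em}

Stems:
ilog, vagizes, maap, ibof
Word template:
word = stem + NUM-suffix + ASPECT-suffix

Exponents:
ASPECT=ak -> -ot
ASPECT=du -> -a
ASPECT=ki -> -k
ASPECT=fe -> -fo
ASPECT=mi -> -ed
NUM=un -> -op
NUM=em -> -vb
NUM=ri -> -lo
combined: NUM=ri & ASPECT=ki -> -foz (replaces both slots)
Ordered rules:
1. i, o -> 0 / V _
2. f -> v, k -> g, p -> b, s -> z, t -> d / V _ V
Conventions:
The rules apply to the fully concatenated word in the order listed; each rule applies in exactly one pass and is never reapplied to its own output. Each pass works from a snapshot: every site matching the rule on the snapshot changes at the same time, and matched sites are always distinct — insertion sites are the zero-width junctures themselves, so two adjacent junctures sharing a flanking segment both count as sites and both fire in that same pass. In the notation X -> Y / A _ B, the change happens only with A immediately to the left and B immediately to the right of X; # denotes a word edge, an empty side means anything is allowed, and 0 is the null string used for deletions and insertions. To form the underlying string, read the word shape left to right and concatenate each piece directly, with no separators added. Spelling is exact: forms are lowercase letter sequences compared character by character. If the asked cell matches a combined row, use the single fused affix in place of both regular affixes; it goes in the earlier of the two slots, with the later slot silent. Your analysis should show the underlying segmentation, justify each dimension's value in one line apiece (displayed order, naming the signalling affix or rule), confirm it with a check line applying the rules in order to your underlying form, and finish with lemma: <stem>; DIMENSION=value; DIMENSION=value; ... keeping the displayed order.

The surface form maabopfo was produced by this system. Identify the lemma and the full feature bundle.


underlying: maap-op-fo
ASPECT=fe - signalled by the affix -fo
NUM=un - signalled by the affix -op
check: maapopfo -> maapopfo -> maabopfo
lemma: maap; ASPECT=fe; NUM=un


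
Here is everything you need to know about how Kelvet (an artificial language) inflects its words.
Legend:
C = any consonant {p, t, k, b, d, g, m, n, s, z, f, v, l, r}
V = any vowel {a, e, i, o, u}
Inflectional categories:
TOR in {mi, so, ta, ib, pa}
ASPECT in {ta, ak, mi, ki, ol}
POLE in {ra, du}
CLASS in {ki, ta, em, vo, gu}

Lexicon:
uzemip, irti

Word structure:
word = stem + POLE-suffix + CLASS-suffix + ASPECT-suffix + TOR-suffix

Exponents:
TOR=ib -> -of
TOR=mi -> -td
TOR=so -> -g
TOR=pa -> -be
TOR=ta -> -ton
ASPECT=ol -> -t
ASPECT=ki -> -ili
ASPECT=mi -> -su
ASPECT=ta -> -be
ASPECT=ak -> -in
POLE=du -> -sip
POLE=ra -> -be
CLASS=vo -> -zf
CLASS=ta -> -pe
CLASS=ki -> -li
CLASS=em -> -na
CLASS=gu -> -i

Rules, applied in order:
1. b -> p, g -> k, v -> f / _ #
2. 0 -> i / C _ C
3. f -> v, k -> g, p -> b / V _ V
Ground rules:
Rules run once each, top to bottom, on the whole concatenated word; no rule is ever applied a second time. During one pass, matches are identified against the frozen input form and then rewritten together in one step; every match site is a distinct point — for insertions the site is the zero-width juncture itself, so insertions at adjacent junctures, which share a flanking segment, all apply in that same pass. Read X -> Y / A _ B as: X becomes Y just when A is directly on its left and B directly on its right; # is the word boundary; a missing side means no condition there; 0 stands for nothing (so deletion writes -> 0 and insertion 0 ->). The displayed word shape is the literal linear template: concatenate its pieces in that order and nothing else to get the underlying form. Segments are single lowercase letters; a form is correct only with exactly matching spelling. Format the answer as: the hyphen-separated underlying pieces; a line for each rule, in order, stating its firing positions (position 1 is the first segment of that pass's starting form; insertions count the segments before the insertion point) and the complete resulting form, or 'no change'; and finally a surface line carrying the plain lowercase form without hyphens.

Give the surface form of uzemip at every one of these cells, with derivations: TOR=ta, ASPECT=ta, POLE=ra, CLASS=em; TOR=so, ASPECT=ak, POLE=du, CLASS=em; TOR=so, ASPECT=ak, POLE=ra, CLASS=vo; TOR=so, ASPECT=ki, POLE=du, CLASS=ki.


cell TOR=ta, ASPECT=ta, POLE=ra, CLASS=em:
underlying: uzemip-be-na-be-ton
1. b -> p, g -> k, v -> f / _ #: no change
2. 0 -> i / C _ C: inserts after position(s) 6: uzemipibenabeton
3. f -> v, k -> g, p -> b / V _ V: fires at position(s) 6: uzemibibenabeton
surface: uzemibibenabeton

cell TOR=so, ASPECT=ak, POLE=du, CLASS=em:
underlying: uzemip-sip-na-in-g
1. b -> p, g -> k, v -> f / _ #: fires at position(s) 14: uzemipsipnaink
2. 0 -> i / C _ C: inserts after position(s) 6, 9, 13: uzemipisipinainik
3. f -> v, k -> g, p -> b / V _ V: fires at position(s) 6, 10: uzemibisibinainik
surface: uzemibisibinainik

cell TOR=so, ASPECT=ak, POLE=ra, CLASS=vo:
underlying: uzemip-be-zf-in-g
1. b -> p, g -> k, v -> f / _ #: fires at position(s) 13: uzemipbezfink
2. 0 -> i / C _ C: inserts after position(s) 6, 9, 12: uzemipibezifinik
3. f -> v, k -> g, p -> b / V _ V: fires at position(s) 6, 12: uzemibibezivinik
surface: uzemibibezivinik

cell TOR=so, ASPECT=ki, POLE=du, CLASS=ki:
underlying: uzemip-sip-li-ili-g
1. b -> p, g -> k, v -> f / _ #: fires at position(s) 15: uzemipsipliilik
2. 0 -> i / C _ C: inserts after position(s) 6, 9: uzemipisipiliilik
3. f -> v, k -> g, p -> b / V _ V: fires at position(s) 6, 10: uzemibisibiliilik
surface: uzemibisibiliilik


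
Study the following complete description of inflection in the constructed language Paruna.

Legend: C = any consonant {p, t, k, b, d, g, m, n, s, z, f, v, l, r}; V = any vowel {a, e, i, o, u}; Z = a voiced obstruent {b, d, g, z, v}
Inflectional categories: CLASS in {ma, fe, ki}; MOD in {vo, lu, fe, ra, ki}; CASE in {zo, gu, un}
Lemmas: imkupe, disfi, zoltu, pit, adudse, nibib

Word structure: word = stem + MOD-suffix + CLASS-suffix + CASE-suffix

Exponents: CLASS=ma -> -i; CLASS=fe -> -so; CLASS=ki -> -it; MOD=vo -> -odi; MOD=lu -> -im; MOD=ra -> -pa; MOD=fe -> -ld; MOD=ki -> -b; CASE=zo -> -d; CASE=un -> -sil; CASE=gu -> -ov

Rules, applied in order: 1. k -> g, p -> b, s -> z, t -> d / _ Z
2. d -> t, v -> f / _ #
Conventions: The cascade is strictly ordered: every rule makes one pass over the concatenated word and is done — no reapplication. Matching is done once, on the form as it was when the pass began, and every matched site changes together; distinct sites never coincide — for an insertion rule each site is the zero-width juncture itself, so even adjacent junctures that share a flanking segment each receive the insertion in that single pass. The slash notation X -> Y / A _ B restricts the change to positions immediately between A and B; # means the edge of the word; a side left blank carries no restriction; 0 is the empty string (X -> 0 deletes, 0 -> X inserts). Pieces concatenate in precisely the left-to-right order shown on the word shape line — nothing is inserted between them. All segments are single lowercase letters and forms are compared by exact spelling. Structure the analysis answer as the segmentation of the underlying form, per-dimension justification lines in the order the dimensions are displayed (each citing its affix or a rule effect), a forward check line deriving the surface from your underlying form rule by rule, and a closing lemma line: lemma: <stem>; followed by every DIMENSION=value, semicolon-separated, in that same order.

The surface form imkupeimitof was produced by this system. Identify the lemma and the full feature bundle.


underlying: imkupe-im-it-ov
CLASS=ki - signalled by the affix -it
MOD=lu - signalled by the affix -im
CASE=gu - signalled by the affix -ov
check: imkupeimitov -> imkupeimitov -> imkupeimitof
lemma: imkupe; CLASS=ki; MOD=lu; CASE=gu


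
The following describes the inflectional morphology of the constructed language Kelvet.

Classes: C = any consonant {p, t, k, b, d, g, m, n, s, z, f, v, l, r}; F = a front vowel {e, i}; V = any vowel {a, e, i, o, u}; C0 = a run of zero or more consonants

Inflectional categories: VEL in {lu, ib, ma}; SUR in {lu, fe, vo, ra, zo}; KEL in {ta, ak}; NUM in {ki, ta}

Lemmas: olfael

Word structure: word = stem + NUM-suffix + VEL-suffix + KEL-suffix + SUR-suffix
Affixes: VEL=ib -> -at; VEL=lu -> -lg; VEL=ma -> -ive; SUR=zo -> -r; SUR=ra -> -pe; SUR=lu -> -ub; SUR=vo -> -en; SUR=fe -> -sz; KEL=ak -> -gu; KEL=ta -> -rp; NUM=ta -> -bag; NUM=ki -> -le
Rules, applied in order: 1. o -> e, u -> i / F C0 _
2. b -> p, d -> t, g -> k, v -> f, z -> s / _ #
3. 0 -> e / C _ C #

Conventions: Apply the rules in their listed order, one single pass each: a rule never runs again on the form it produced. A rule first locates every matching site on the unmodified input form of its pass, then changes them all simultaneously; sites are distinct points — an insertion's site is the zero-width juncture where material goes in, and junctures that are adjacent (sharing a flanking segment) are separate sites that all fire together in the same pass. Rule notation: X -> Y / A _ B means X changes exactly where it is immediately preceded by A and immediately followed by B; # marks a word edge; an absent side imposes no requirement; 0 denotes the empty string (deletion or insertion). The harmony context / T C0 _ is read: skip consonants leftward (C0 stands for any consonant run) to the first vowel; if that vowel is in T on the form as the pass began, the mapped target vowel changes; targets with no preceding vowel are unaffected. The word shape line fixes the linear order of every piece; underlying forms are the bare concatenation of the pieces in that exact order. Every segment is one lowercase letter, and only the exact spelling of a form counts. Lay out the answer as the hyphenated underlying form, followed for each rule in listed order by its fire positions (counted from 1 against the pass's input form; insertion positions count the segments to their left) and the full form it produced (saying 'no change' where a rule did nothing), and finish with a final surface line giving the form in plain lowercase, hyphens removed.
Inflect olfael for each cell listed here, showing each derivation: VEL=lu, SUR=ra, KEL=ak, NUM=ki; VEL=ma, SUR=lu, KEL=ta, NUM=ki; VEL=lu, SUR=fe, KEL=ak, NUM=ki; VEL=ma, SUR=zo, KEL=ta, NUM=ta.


cell VEL=lu, SUR=ra, KEL=ak, NUM=ki:
underlying: olfael-le-lg-gu-pe
1. o -> e, u -> i / F C0 _: fires at position(s) 12: olfaellelggipe
2. b -> p, d -> t, g -> k, v -> f, z -> s / _ #: no change
3. 0 -> e / C _ C #: no change
surface: olfaellelggipe

cell VEL=ma, SUR=lu, KEL=ta, NUM=ki:
underlying: olfael-le-ive-rp-ub
1. o -> e, u -> i / F C0 _: fires at position(s) 14: olfaelleiverpib
2. b -> p, d -> t, g -> k, v -> f, z -> s / _ #: fires at position(s) 15: olfaelleiverpip
3. 0 -> e / C _ C #: no change
surface: olfaelleiverpip

cell VEL=lu, SUR=fe, KEL=ak, NUM=ki:
underlying: olfael-le-lg-gu-sz
1. o -> e, u -> i / F C0 _: fires at position(s) 12: olfaellelggisz
2. b -> p, d -> t, g -> k, v -> f, z -> s / _ #: fires at position(s) 14: olfaellelggiss
3. 0 -> e / C _ C #: inserts after position(s) 13: olfaellelggises
surface: olfaellelggises

cell VEL=ma, SUR=zo, KEL=ta, NUM=ta:
underlying: olfael-bag-ive-rp-r
1. o -> e, u -> i / F C0 _: no change
2. b -> p, d -> t, g -> k, v -> f, z -> s / _ #: no change
3. 0 -> e / C _ C #: inserts after position(s) 14: olfaelbagiverper
surface: olfaelbagiverper


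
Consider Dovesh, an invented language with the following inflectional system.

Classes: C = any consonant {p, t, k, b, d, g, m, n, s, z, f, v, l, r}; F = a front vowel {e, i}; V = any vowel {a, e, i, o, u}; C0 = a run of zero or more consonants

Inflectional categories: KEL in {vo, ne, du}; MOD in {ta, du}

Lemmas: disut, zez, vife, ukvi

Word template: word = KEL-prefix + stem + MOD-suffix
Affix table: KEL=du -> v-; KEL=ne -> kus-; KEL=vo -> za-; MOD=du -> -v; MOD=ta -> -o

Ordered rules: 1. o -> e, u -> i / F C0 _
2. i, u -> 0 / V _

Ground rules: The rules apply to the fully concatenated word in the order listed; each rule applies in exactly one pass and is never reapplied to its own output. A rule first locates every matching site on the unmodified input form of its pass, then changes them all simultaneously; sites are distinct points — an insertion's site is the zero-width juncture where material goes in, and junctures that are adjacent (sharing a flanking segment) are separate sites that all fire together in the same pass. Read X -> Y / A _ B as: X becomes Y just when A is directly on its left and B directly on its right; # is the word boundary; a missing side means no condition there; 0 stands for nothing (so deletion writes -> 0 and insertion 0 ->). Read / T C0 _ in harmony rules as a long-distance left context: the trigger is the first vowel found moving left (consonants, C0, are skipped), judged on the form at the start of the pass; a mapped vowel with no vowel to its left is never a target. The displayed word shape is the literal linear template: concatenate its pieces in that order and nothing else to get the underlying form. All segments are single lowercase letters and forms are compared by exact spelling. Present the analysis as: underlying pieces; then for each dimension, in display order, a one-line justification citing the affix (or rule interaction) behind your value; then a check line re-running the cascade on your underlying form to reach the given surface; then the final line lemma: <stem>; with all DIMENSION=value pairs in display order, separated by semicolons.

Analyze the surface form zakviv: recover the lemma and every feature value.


underlying: za-ukvi-v
KEL=vo - signalled by the affix za-
MOD=du - signalled by the affix -v
check: zaukviv -> zaukviv -> zakviv
lemma: ukvi; KEL=vo; MOD=du


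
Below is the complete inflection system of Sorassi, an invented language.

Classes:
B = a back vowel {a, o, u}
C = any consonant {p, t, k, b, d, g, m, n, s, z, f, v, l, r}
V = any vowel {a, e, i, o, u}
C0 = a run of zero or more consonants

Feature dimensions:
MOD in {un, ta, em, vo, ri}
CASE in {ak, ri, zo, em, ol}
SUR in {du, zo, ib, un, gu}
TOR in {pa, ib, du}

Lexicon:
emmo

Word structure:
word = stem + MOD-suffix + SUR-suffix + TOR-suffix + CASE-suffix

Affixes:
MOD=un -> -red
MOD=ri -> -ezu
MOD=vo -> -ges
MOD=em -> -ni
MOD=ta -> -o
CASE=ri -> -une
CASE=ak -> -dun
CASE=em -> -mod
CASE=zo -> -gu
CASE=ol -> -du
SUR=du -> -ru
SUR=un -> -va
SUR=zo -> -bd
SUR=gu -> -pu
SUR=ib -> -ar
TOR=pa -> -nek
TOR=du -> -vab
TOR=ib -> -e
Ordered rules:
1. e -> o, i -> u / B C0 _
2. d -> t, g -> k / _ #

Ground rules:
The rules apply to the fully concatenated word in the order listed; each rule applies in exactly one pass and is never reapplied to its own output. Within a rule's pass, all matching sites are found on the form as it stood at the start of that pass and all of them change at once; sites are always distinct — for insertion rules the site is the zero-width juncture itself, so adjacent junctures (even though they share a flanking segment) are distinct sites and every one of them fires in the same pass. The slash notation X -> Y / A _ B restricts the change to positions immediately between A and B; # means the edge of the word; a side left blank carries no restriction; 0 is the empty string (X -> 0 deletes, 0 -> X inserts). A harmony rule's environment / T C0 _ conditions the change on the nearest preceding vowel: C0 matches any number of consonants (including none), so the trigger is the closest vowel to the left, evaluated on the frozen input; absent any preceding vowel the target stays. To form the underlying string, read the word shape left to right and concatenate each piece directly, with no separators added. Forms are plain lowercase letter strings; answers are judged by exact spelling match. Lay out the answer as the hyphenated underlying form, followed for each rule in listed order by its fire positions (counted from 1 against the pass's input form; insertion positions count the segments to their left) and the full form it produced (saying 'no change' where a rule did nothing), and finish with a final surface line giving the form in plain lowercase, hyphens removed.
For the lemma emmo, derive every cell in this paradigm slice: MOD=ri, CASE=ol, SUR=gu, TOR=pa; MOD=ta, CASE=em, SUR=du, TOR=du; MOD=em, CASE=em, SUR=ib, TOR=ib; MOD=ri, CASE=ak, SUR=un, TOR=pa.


cell MOD=ri, CASE=ol, SUR=gu, TOR=pa:
underlying: emmo-ezu-pu-nek-du
1. e -> o, i -> u / B C0 _: fires at position(s) 5, 11: emmoozupunokdu
2. d -> t, g -> k / _ #: no change
surface: emmoozupunokdu

cell MOD=ta, CASE=em, SUR=du, TOR=du:
underlying: emmo-o-ru-vab-mod
1. e -> o, i -> u / B C0 _: no change
2. d -> t, g -> k / _ #: fires at position(s) 13: emmooruvabmot
surface: emmooruvabmot

cell MOD=em, CASE=em, SUR=ib, TOR=ib:
underlying: emmo-ni-ar-e-mod
1. e -> o, i -> u / B C0 _: fires at position(s) 6, 9: emmonuaromod
2. d -> t, g -> k / _ #: fires at position(s) 12: emmonuaromot
surface: emmonuaromot

cell MOD=ri, CASE=ak, SUR=un, TOR=pa:
underlying: emmo-ezu-va-nek-dun
1. e -> o, i -> u / B C0 _: fires at position(s) 5, 11: emmoozuvanokdun
2. d -> t, g -> k / _ #: no change
surface: emmoozuvanokdun


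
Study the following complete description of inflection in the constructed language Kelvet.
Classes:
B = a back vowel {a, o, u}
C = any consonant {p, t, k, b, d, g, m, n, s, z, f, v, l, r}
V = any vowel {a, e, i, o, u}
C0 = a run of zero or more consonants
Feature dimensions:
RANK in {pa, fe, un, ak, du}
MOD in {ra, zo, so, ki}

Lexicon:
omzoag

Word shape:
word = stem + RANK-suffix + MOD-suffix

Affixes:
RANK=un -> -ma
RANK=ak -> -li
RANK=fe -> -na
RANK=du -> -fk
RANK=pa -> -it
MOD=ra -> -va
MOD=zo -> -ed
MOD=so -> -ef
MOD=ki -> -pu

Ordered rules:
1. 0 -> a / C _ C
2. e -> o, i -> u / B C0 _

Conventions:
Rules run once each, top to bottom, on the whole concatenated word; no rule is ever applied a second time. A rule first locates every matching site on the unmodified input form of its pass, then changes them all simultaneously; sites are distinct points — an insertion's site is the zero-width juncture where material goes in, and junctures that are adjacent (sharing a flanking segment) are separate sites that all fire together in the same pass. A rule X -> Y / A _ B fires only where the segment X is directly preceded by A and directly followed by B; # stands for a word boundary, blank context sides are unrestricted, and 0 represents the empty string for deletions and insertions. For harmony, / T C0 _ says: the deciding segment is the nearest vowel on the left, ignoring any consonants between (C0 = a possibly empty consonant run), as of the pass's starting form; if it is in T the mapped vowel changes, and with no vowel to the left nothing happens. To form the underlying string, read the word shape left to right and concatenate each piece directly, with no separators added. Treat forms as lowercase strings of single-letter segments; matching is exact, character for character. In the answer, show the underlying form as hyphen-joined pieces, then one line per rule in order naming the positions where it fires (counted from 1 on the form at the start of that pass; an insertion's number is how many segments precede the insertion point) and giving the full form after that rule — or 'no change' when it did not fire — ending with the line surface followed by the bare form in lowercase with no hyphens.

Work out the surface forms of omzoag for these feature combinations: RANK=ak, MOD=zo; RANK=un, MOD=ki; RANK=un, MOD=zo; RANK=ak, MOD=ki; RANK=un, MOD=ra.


cell RANK=ak, MOD=zo:
underlying: omzoag-li-ed
1. 0 -> a / C _ C: inserts after position(s) 2, 6: omazoagalied
2. e -> o, i -> u / B C0 _: fires at position(s) 10: omazoagalued
surface: omazoagalued

cell RANK=un, MOD=ki:
underlying: omzoag-ma-pu
1. 0 -> a / C _ C: inserts after position(s) 2, 6: omazoagamapu
2. e -> o, i -> u / B C0 _: no change
surface: omazoagamapu

cell RANK=un, MOD=zo:
underlying: omzoag-ma-ed
1. 0 -> a / C _ C: inserts after position(s) 2, 6: omazoagamaed
2. e -> o, i -> u / B C0 _: fires at position(s) 11: omazoagamaod
surface: omazoagamaod

cell RANK=ak, MOD=ki:
underlying: omzoag-li-pu
1. 0 -> a / C _ C: inserts after position(s) 2, 6: omazoagalipu
2. e -> o, i -> u / B C0 _: fires at position(s) 10: omazoagalupu
surface: omazoagalupu

cell RANK=un, MOD=ra:
underlying: omzoag-ma-va
1. 0 -> a / C _ C: inserts after position(s) 2, 6: omazoagamava
2. e -> o, i -> u / B C0 _: no change
surface: omazoagamava


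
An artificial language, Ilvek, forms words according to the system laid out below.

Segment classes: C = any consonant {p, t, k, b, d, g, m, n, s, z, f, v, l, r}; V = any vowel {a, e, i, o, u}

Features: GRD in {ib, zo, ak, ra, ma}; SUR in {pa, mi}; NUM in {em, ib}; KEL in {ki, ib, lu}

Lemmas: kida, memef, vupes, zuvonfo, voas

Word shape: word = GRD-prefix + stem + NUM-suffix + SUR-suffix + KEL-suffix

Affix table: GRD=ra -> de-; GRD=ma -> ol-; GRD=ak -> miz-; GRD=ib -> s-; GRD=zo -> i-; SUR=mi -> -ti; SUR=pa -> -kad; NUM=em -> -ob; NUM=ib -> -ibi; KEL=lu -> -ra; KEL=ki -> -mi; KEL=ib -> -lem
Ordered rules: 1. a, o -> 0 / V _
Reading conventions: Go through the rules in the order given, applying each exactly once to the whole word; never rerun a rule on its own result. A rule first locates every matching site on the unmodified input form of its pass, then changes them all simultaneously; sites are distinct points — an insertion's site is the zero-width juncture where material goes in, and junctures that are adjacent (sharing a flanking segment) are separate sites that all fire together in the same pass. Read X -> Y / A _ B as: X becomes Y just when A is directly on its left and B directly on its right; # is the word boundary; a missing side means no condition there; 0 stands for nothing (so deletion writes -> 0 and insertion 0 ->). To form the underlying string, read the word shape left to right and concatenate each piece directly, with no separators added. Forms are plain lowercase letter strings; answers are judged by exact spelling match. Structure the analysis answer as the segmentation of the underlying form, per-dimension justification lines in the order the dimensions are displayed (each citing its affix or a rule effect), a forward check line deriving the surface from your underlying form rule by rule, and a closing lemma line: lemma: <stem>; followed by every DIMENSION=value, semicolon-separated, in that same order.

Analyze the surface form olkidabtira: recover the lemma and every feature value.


underlying: ol-kida-ob-ti-ra
GRD=ma - signalled by the affix ol-
SUR=mi - signalled by the affix -ti
NUM=em - signalled by the affix -ob
KEL=lu - signalled by the affix -ra
check: olkidaobtira -> olkidabtira
lemma: kida; GRD=ma; SUR=mi; NUM=em; KEL=lu


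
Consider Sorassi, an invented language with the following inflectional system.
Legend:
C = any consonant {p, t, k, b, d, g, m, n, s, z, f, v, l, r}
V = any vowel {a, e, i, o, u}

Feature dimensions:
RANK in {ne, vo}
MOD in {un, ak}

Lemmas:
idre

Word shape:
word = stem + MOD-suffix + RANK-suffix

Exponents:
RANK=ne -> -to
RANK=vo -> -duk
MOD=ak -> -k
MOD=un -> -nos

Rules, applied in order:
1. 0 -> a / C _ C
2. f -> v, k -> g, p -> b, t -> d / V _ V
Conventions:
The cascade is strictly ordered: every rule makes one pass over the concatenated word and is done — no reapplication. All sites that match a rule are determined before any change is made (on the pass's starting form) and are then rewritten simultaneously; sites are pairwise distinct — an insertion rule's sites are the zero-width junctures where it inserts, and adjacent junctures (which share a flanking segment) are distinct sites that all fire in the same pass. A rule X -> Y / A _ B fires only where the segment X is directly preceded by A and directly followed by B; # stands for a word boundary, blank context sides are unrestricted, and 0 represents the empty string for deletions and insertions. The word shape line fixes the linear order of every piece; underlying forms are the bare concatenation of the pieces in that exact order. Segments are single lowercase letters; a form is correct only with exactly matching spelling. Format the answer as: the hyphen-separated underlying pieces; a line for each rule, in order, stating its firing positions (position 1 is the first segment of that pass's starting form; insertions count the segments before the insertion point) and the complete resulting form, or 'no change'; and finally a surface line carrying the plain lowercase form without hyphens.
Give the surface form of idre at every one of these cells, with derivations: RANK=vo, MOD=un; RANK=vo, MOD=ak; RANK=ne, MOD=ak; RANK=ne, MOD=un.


cell RANK=vo, MOD=un:
underlying: idre-nos-duk
1. 0 -> a / C _ C: inserts after position(s) 2, 7: idarenosaduk
2. f -> v, k -> g, p -> b, t -> d / V _ V: no change
surface: idarenosaduk

cell RANK=vo, MOD=ak:
underlying: idre-k-duk
1. 0 -> a / C _ C: inserts after position(s) 2, 5: idarekaduk
2. f -> v, k -> g, p -> b, t -> d / V _ V: fires at position(s) 6: idaregaduk
surface: idaregaduk

cell RANK=ne, MOD=ak:
underlying: idre-k-to
1. 0 -> a / C _ C: inserts after position(s) 2, 5: idarekato
2. f -> v, k -> g, p -> b, t -> d / V _ V: fires at position(s) 6, 8: idaregado
surface: idaregado

cell RANK=ne, MOD=un:
underlying: idre-nos-to
1. 0 -> a / C _ C: inserts after position(s) 2, 7: idarenosato
2. f -> v, k -> g, p -> b, t -> d / V _ V: fires at position(s) 10: idarenosado
surface: idarenosado


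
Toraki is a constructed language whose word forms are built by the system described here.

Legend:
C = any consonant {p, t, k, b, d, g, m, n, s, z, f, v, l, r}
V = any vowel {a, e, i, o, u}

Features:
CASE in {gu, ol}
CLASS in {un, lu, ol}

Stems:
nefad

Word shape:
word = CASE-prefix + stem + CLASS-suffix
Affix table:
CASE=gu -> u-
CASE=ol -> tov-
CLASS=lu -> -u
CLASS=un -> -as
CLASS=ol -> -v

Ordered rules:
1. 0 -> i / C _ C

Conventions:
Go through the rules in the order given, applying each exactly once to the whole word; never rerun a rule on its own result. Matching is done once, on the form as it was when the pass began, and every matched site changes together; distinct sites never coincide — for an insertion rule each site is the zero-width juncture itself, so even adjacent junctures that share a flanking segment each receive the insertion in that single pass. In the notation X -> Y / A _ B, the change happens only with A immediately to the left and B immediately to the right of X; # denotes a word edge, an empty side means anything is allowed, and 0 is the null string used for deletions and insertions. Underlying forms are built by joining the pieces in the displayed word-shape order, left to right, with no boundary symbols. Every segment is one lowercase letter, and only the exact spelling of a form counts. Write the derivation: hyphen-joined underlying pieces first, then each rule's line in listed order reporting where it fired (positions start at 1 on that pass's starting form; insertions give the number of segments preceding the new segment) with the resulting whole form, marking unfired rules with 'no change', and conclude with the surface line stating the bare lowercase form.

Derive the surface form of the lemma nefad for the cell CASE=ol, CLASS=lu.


underlying: tov-nefad-u
1. 0 -> i / C _ C: inserts after position(s) 3: tovinefadu
surface: tovinefadu


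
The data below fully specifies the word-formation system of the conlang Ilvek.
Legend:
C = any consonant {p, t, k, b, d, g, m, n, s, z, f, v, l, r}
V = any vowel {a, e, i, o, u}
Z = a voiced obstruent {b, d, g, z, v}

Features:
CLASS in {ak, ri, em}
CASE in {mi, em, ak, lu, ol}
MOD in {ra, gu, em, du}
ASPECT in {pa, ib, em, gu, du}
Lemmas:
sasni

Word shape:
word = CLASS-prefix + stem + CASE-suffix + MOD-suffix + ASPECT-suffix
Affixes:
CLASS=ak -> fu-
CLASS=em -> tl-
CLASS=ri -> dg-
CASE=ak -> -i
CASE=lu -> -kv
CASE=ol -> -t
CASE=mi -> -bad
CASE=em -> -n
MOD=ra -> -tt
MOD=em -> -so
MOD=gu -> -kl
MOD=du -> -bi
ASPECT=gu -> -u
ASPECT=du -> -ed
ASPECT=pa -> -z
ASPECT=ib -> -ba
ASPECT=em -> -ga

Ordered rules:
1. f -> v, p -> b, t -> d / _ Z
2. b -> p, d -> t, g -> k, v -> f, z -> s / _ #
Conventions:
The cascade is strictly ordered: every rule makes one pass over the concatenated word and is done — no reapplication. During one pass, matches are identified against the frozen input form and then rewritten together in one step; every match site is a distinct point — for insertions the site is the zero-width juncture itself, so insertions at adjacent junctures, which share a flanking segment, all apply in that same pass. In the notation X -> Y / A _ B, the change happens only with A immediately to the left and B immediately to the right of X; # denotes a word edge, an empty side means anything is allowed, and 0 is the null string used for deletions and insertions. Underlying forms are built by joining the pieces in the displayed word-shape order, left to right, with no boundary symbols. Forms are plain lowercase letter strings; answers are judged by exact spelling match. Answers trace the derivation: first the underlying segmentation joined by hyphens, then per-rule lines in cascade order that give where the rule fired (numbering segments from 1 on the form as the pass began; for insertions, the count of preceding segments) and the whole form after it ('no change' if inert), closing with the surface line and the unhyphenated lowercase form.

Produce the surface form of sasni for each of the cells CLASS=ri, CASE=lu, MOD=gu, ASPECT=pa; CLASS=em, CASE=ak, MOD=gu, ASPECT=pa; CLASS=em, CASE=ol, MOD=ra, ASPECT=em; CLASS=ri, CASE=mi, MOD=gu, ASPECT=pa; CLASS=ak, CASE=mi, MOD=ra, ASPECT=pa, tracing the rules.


cell CLASS=ri, CASE=lu, MOD=gu, ASPECT=pa:
underlying: dg-sasni-kv-kl-z
1. f -> v, p -> b, t -> d / _ Z: no change
2. b -> p, d -> t, g -> k, v -> f, z -> s / _ #: fires at position(s) 12: dgsasnikvkls
surface: dgsasnikvkls

cell CLASS=em, CASE=ak, MOD=gu, ASPECT=pa:
underlying: tl-sasni-i-kl-z
1. f -> v, p -> b, t -> d / _ Z: no change
2. b -> p, d -> t, g -> k, v -> f, z -> s / _ #: fires at position(s) 11: tlsasniikls
surface: tlsasniikls

cell CLASS=em, CASE=ol, MOD=ra, ASPECT=em:
underlying: tl-sasni-t-tt-ga
1. f -> v, p -> b, t -> d / _ Z: fires at position(s) 10: tlsasnittdga
2. b -> p, d -> t, g -> k, v -> f, z -> s / _ #: no change
surface: tlsasnittdga

cell CLASS=ri, CASE=mi, MOD=gu, ASPECT=pa:
underlying: dg-sasni-bad-kl-z
1. f -> v, p -> b, t -> d / _ Z: no change
2. b -> p, d -> t, g -> k, v -> f, z -> s / _ #: fires at position(s) 13: dgsasnibadkls
surface: dgsasnibadkls

cell CLASS=ak, CASE=mi, MOD=ra, ASPECT=pa:
underlying: fu-sasni-bad-tt-z
1. f -> v, p -> b, t -> d / _ Z: fires at position(s) 12: fusasnibadtdz
2. b -> p, d -> t, g -> k, v -> f, z -> s / _ #: fires at position(s) 13: fusasnibadtds
surface: fusasnibadtds


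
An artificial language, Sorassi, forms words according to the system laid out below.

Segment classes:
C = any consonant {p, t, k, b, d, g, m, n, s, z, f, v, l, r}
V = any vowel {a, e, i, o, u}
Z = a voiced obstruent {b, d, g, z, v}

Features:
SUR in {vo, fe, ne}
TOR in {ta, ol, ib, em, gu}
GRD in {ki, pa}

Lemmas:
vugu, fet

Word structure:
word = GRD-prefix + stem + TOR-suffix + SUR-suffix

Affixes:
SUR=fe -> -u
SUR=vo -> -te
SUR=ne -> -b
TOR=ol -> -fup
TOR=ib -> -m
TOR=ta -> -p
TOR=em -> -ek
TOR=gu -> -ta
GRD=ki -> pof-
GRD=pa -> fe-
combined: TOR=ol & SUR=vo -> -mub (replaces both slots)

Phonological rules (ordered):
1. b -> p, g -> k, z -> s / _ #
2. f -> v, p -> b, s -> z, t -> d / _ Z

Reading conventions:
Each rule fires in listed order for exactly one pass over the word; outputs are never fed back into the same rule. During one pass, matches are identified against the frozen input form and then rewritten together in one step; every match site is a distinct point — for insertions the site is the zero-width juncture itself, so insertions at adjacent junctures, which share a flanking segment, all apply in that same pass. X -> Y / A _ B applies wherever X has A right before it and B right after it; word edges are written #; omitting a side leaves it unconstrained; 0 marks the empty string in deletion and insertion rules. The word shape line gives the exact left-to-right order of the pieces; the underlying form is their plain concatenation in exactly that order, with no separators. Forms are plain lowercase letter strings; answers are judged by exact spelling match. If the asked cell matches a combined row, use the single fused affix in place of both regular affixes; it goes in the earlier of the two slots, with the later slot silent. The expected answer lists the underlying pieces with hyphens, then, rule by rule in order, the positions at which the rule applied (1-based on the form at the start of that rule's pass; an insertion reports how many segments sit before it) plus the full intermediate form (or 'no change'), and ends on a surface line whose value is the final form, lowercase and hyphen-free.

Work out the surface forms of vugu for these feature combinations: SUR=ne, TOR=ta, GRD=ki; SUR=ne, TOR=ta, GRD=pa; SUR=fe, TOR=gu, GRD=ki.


cell SUR=ne, TOR=ta, GRD=ki:
underlying: pof-vugu-p-b
1. b -> p, g -> k, z -> s / _ #: fires at position(s) 9: pofvugupp
2. f -> v, p -> b, s -> z, t -> d / _ Z: fires at position(s) 3: povvugupp
surface: povvugupp

cell SUR=ne, TOR=ta, GRD=pa:
underlying: fe-vugu-p-b
1. b -> p, g -> k, z -> s / _ #: fires at position(s) 8: fevugupp
2. f -> v, p -> b, s -> z, t -> d / _ Z: no change
surface: fevugupp

cell SUR=fe, TOR=gu, GRD=ki:
underlying: pof-vugu-ta-u
1. b -> p, g -> k, z -> s / _ #: no change
2. f -> v, p -> b, s -> z, t -> d / _ Z: fires at position(s) 3: povvugutau
surface: povvugutau


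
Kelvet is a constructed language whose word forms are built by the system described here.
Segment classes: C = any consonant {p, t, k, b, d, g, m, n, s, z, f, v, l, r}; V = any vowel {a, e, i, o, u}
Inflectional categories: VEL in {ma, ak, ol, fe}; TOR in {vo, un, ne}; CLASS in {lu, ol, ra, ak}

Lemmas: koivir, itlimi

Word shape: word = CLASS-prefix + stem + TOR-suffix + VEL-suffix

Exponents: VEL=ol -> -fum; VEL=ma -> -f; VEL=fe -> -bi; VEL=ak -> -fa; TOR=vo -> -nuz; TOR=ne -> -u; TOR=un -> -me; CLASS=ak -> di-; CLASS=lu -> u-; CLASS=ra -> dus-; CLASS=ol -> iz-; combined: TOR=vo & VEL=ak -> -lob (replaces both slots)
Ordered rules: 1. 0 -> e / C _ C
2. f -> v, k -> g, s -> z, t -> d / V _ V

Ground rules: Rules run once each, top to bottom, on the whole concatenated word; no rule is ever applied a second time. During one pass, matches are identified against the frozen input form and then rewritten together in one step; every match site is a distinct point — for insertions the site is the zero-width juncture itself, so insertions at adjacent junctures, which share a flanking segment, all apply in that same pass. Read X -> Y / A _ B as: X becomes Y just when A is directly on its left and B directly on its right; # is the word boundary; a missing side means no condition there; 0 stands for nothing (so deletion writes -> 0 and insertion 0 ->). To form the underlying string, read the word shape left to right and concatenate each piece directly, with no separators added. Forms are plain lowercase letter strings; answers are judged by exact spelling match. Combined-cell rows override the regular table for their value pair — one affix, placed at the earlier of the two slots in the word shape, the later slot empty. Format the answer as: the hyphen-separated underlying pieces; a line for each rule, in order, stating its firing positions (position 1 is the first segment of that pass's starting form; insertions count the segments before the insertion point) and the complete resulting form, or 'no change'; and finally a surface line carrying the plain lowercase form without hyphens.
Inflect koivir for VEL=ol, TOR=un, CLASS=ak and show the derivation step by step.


underlying: di-koivir-me-fum
1. 0 -> e / C _ C: inserts after position(s) 8: dikoiviremefum
2. f -> v, k -> g, s -> z, t -> d / V _ V: fires at position(s) 3, 12: digoiviremevum
surface: digoiviremevum
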